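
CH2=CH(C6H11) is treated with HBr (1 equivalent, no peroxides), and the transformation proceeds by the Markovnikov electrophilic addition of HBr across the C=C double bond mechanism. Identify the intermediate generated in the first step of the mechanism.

secondary carbocation

Step 1: The π electrons of the C=C bond attack a proton of HBr; Markovnikov addition places the new C–H on the less-substituted alkene carbon, so the positive charge ends up on the more-substituted carbon — a secondary carbocation. The H–Br bond breaks heterolytically, releasing Br⁻.
After step 1 the species present is a secondary carbocation.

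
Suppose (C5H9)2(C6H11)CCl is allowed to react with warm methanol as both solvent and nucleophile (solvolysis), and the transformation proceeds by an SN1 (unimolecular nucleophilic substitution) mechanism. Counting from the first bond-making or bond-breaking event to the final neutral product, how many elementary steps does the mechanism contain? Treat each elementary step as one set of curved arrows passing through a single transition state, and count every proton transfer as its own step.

Step 1: Ionisation: the C–Cl σ-bond cleaves heterolytically; both bonding electrons depart with Cl⁻, leaving a tertiary carbocation at the α-carbon.
(No 1,2-shift: no single shift to an adjacent carbon would give a more stable cation.)
Step 2: A lone pair on the oxygen of CH3OH attacks the carbocation, forming a new C–O σ-bond and an oxonium ion.
Step 3: A second solvent molecule removes the proton on oxygen, giving the neutral ether product.
Total: 3 elementary steps.

3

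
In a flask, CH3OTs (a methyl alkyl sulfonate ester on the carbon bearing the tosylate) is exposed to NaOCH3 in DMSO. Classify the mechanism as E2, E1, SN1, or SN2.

Conditions: a methyl substrate with a strong nucleophile in the polar aprotic solvent DMSO.
These conditions are the textbook signature of the SN2 pathway.
An unhindered substrate with a strong nucleophile in a polar aprotic solvent favours one-step backside displacement.

SN2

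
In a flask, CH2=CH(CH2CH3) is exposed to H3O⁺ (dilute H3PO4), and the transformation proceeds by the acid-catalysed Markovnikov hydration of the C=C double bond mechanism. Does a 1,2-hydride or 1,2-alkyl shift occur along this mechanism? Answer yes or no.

no

The first-formed carbocation is secondary.
No single 1,2-shift to an adjacent carbon would produce a more-substituted cation than the one already present, so no rearrangement occurs.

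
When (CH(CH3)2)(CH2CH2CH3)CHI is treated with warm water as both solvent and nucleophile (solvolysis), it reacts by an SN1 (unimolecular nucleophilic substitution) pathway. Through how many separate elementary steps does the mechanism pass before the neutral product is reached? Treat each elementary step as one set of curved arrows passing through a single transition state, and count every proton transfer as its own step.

4

Step 1: The C–I bond breaks with both electrons going to the iodide; I⁻ leaves and a secondary carbocation remains.
Step 2: A hydride (H with its bonding pair) migrates from the adjacent isopropyl carbon to the cationic centre — a 1,2-hydride shift — upgrading the secondary cation to a tertiary one.
Step 3: Nucleophilic capture: the oxygen of H2O bonds to the cationic carbon, producing an oxonium-ion intermediate.
Step 4: A second solvent molecule removes the proton on oxygen, giving the neutral alcohol product.
Total: 4 elementary steps.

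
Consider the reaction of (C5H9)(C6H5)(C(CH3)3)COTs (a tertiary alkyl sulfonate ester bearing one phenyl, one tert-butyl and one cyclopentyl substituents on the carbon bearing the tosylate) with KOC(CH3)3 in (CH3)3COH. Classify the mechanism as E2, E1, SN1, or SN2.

Conditions: a strong/bulky base with a tertiary substrate bearing a β-hydrogen.
These conditions are the textbook signature of the E2 pathway.
A strong (often hindered) base removes a β-H in concert with loss of the leaving group — bimolecular elimination.

E2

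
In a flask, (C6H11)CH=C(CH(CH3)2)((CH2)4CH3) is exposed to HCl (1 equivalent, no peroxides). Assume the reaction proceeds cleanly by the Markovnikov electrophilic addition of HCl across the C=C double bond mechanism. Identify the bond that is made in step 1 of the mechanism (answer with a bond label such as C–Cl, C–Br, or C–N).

C–H

Step 1: The π electrons of the C=C bond attack a proton of HCl; Markovnikov addition places the new C–H on the less-substituted alkene carbon, so the positive charge ends up on the more-substituted carbon — a tertiary carbocation. The H–Cl bond breaks heterolytically, releasing Cl⁻.
The bond formed in this step is the C–H bond.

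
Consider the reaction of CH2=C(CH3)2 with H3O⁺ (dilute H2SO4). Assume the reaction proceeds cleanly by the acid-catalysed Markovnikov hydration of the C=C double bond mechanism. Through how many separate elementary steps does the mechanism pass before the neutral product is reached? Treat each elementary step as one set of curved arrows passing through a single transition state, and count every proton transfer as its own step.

Step 1: Electrophilic addition begins with the π(C=C) electrons forming a bond to the proton of H3O⁺. Following Markovnikov's rule, the resulting cation is tertiary. H2O is released.
(No 1,2-shift: no single shift to an adjacent carbon would give a more stable cation.)
Step 2: Nucleophilic capture of the cation by H2O produces the protonated alcohol (an oxonium ion).
Step 3: Deprotonation of the oxonium ion by a water molecule delivers the neutral alcohol and regenerates the acid catalyst.
Total: 3 elementary steps.

3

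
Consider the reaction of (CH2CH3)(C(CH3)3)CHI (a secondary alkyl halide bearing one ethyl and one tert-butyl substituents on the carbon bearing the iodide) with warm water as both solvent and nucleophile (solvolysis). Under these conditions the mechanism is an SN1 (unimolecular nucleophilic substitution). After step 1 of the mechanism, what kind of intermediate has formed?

Step 1: Rate-determining heterolysis of the C–I bond gives I⁻ and a secondary carbocation.
After step 1 the species present is a secondary carbocation.

secondary carbocation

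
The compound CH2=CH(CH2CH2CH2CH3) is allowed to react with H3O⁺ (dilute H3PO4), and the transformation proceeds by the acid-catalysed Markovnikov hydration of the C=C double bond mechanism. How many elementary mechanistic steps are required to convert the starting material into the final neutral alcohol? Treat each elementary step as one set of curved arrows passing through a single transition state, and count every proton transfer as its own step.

3

Step 1: Protonation of the alkene by H3O⁺: the π bond acts as the nucleophile and picks up H⁺, giving the more stable (Markovnikov) secondary carbocation. H2O is released.
(No 1,2-shift: no single shift to an adjacent carbon would give a more stable cation.)
Step 2: A lone pair on the oxygen of H2O attacks the carbocation, forming a C–O bond and an oxonium ion (a protonated alcohol).
Step 3: Deprotonation of the oxonium ion by a water molecule delivers the neutral alcohol and regenerates the acid catalyst.
Total: 3 elementary steps.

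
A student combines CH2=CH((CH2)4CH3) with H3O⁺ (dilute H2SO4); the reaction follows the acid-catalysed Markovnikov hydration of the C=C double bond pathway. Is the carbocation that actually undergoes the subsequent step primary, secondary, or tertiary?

Step 1: Electrophilic addition begins with the π(C=C) electrons forming a bond to the proton of H3O⁺. Following Markovnikov's rule, the resulting cation is secondary. H2O is released.
No single 1,2-shift to an adjacent carbon would give a more-substituted cation, so no rearrangement occurs.

secondary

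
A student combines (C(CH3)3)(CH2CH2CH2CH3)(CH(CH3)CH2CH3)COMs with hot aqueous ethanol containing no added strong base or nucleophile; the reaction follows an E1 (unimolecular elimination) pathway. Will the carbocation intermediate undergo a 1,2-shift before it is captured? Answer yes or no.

no

The first-formed carbocation is tertiary.
No single 1,2-shift to an adjacent carbon would produce a more-substituted cation than the one already present, so no rearrangement occurs.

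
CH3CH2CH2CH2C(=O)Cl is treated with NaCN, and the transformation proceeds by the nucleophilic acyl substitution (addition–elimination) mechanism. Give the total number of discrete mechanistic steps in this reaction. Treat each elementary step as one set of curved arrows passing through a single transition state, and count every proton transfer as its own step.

Step 1: Nucleophilic addition of CN⁻ to the acyl carbon breaks the π(C=O) bond and yields a tetrahedral, anionic intermediate.
Step 2: Collapse of the tetrahedral intermediate: the alkoxide oxygen pushes its lone pair back to re-form C=O while Cl⁻ leaves.
Total: 2 elementary steps.

2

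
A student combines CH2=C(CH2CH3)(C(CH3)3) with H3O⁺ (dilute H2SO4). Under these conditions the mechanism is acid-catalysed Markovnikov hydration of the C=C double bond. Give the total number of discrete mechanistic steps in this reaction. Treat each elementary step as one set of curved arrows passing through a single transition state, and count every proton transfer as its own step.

Step 1: Protonation of the alkene by H3O⁺: the π bond acts as the nucleophile and picks up H⁺, giving the more stable (Markovnikov) tertiary carbocation. H2O is released.
(No 1,2-shift: no single shift to an adjacent carbon would give a more stable cation.)
Step 2: Water acts as the nucleophile: an oxygen lone pair bonds to the cationic carbon, giving an oxonium-ion intermediate.
Step 3: H2O removes a proton from the oxonium oxygen, regenerating H3O⁺ and giving the neutral alcohol.
Total: 3 elementary steps.

3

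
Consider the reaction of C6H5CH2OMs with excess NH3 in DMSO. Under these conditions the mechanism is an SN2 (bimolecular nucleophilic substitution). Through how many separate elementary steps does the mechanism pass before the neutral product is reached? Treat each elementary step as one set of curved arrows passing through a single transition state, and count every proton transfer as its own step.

Step 1: A lone pair on the N of NH3 attacks the α-carbon from the back side while the C–O bond breaks; both bonding electrons leave with MsO⁻. The product of this concerted step is an alkylammonium ion.
Step 2: A second equivalent of NH3 removes a proton from the N, giving the neutral product.
Total: 2 elementary steps.

2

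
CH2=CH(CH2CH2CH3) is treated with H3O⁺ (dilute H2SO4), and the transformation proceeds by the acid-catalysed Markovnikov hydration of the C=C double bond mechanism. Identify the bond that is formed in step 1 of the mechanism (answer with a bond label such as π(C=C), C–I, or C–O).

Step 1: Protonation of the alkene by H3O⁺: the π bond acts as the nucleophile and picks up H⁺, giving the more stable (Markovnikov) secondary carbocation. H2O is released.
The bond formed in this step is the C–H bond.

C–H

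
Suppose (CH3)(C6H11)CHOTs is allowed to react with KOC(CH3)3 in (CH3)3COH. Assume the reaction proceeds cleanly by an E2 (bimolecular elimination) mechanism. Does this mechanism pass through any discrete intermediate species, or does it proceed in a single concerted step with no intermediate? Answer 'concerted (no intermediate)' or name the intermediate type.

concerted (no intermediate)

Concerted anti-periplanar elimination: (CH3)3CO⁻ abstracts a β-H while TsO⁻ leaves, and the C–H electrons become the new C=C π bond — all in a single transition state.
All bond changes occur in one transition state; no discrete intermediate is formed.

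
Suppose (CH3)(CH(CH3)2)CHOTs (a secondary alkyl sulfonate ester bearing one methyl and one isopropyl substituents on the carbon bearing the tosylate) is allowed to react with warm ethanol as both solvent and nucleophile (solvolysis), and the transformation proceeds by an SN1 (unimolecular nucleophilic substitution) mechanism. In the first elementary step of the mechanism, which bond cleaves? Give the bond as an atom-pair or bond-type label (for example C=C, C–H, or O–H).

C–O

Step 1: Unassisted departure of TsO⁻ (taking the C–O bonding pair) generates a secondary carbocation.
The bond broken in this step is the C–O bond.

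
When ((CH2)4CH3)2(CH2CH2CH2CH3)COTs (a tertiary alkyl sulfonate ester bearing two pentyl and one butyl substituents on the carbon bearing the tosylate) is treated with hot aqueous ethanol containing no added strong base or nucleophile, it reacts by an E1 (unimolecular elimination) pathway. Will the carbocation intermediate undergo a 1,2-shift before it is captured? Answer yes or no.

no

The first-formed carbocation is tertiary.
No single 1,2-shift to an adjacent carbon would produce a more-substituted cation than the one already present, so no rearrangement occurs.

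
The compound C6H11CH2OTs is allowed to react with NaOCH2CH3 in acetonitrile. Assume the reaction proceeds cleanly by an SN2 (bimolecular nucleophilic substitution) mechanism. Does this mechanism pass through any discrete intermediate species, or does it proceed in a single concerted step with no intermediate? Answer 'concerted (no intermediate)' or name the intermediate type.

concerted (no intermediate)

The ethoxide nucleophile donates a lone pair from O to the α-carbon in a backside attack; simultaneously the C–O σ-bond breaks and both of its electrons leave with TsO⁻. One concerted step with inversion of configuration.
All bond changes occur in one transition state; no discrete intermediate is formed.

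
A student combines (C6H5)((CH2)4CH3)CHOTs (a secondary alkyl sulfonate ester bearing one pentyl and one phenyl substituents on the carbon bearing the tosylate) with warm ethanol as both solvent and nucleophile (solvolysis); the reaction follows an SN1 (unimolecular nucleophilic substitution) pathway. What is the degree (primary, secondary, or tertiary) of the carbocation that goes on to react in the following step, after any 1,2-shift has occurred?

Step 1: Unassisted departure of TsO⁻ (taking the C–O bonding pair) generates a secondary carbocation.
No single 1,2-shift to an adjacent carbon would give a more-substituted cation, so no rearrangement occurs.

secondary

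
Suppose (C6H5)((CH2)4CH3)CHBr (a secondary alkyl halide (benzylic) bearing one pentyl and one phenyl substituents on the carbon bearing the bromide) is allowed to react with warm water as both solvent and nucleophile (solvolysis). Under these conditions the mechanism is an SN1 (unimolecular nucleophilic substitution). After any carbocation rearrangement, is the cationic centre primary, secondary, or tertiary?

Step 1: Unassisted departure of Br⁻ (taking the C–Br bonding pair) generates a secondary carbocation.
No single 1,2-shift to an adjacent carbon would give a more-substituted cation, so no rearrangement occurs.

secondary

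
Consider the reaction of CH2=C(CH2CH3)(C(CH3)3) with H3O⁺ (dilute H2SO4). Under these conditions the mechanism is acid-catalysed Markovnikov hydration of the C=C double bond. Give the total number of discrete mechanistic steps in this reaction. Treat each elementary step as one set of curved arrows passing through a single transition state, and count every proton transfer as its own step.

3

Step 1: Electrophilic addition begins with the π(C=C) electrons forming a bond to the proton of H3O⁺. Following Markovnikov's rule, the resulting cation is tertiary. H2O is released.
(No 1,2-shift: no single shift to an adjacent carbon would give a more stable cation.)
Step 2: Nucleophilic capture of the cation by H2O produces the protonated alcohol (an oxonium ion).
Step 3: Proton transfer from the O–H of the oxonium ion to H2O completes the catalytic cycle and yields the alcohol.
Total: 3 elementary steps.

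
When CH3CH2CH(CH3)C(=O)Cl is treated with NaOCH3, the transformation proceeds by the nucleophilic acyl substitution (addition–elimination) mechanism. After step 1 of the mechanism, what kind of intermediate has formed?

tetrahedral intermediate

Step 1: CH3O⁻ adds to the carbonyl carbon; the C=O π electrons shift onto oxygen and a tetrahedral alkoxide intermediate forms.
After step 1 the species present is a tetrahedral intermediate.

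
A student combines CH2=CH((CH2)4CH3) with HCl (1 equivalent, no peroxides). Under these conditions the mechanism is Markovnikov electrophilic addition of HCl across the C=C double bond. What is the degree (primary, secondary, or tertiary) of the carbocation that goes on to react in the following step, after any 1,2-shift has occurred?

Step 1: The π electrons of the C=C bond attack a proton of HCl; Markovnikov addition places the new C–H on the less-substituted alkene carbon, so the positive charge ends up on the more-substituted carbon — a secondary carbocation. The H–Cl bond breaks heterolytically, releasing Cl⁻.
No single 1,2-shift to an adjacent carbon would give a more-substituted cation, so no rearrangement occurs.

secondary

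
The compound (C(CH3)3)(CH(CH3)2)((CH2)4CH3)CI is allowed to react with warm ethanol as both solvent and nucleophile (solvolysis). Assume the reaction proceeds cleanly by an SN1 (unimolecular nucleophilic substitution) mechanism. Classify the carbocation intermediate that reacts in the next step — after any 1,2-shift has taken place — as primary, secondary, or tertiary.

Step 1: Ionisation: the C–I σ-bond cleaves heterolytically; both bonding electrons depart with I⁻, leaving a tertiary carbocation at the α-carbon.
No single 1,2-shift to an adjacent carbon would give a more-substituted cation, so no rearrangement occurs.

tertiary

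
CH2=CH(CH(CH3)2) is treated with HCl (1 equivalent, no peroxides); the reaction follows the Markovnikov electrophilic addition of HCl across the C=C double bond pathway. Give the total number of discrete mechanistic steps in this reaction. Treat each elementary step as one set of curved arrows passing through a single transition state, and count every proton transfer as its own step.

3

Step 1: Protonation of the alkene by HCl: the π bond acts as the nucleophile and picks up H⁺, giving the more stable (Markovnikov) secondary carbocation. The H–Cl bond breaks heterolytically, releasing Cl⁻.
Step 2: A hydride (H with its bonding pair) migrates from the adjacent isopropyl carbon to the cationic centre — a 1,2-hydride shift — upgrading the secondary cation to a tertiary one.
Step 3: The Cl⁻ anion donates a lone pair to the carbocation, forming the new C–Cl σ-bond and giving the neutral alkyl halide.
Total: 3 elementary steps.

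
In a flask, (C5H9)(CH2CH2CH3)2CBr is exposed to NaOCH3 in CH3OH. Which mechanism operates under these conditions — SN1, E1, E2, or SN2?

Conditions: a strong base with a tertiary substrate bearing a β-hydrogen.
These conditions are the textbook signature of the E2 pathway.
A strong (often hindered) base removes a β-H in concert with loss of the leaving group — bimolecular elimination.

E2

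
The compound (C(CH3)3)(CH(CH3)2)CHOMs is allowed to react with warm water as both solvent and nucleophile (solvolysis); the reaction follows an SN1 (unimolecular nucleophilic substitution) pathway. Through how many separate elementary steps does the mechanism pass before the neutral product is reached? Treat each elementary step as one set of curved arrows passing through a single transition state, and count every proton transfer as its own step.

Step 1: The C–O bond breaks with both electrons going to the mesylate; MsO⁻ leaves and a secondary carbocation remains.
Step 2: A hydride (H with its bonding pair) migrates from the adjacent isopropyl carbon to the cationic centre — a 1,2-hydride shift — upgrading the secondary cation to a tertiary one.
Step 3: Nucleophilic capture: the oxygen of H2O bonds to the cationic carbon, producing an oxonium-ion intermediate.
Step 4: Proton transfer from the O–H of the oxonium ion to a solvent molecule delivers the neutral alcohol.
Total: 4 elementary steps.

4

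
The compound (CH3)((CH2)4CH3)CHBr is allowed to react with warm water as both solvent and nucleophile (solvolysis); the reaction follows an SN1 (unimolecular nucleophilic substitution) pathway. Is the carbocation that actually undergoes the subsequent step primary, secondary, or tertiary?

Step 1: Rate-determining heterolysis of the C–Br bond gives Br⁻ and a secondary carbocation.
No single 1,2-shift to an adjacent carbon would give a more-substituted cation, so no rearrangement occurs.

secondary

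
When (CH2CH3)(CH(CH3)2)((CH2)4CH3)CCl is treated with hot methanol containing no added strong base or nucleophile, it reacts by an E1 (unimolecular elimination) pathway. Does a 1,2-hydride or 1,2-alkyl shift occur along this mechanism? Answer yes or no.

no

The first-formed carbocation is tertiary.
No single 1,2-shift to an adjacent carbon would produce a more-substituted cation than the one already present, so no rearrangement occurs.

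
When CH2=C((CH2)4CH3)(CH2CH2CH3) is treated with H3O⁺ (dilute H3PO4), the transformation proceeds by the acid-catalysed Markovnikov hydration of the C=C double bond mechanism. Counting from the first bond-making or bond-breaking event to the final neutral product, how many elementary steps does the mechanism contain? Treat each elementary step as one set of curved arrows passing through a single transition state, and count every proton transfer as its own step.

3

Step 1: Protonation of the alkene by H3O⁺: the π bond acts as the nucleophile and picks up H⁺, giving the more stable (Markovnikov) tertiary carbocation. H2O is released.
(No 1,2-shift: no single shift to an adjacent carbon would give a more stable cation.)
Step 2: Water acts as the nucleophile: an oxygen lone pair bonds to the cationic carbon, giving an oxonium-ion intermediate.
Step 3: H2O removes a proton from the oxonium oxygen, regenerating H3O⁺ and giving the neutral alcohol.
Total: 3 elementary steps.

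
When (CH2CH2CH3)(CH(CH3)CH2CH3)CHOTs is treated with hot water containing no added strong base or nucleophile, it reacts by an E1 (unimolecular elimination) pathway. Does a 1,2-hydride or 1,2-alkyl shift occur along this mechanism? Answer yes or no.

yes

The first-formed carbocation is secondary.
The adjacent sec-butyl carbon already bears 2 other carbon substituents and has a hydrogen to migrate; after a 1,2-hydride shift from that carbon the positive charge sits on a tertiary centre.
Tertiary is more stable than secondary, so the shift occurs.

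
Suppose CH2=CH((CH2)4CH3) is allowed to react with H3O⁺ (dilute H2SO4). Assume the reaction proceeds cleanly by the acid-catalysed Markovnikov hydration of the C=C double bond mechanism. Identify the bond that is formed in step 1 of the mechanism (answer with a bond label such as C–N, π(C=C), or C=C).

Step 1: Protonation of the alkene by H3O⁺: the π bond acts as the nucleophile and picks up H⁺, giving the more stable (Markovnikov) secondary carbocation. H2O is released.
The bond formed in this step is the C–H bond.

C–H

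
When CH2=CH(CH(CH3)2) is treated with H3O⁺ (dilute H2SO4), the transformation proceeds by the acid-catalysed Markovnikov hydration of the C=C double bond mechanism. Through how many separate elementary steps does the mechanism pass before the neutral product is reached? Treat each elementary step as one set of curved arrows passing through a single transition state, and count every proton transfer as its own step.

Step 1: Protonation of the alkene by H3O⁺: the π bond acts as the nucleophile and picks up H⁺, giving the more stable (Markovnikov) secondary carbocation. H2O is released.
Step 2: A 1,2-hydride shift from the adjacent isopropyl carbon moves the positive charge from the secondary centre to an adjacent carbon, generating a more stable tertiary carbocation.
Step 3: A lone pair on the oxygen of H2O attacks the carbocation, forming a C–O bond and an oxonium ion (a protonated alcohol).
Step 4: Deprotonation of the oxonium ion by a water molecule delivers the neutral alcohol and regenerates the acid catalyst.
Total: 4 elementary steps.

4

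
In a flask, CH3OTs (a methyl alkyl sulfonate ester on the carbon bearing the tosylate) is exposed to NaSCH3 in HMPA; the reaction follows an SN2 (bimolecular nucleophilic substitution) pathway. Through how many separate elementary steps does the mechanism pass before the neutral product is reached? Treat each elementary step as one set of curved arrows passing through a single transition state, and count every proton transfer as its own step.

Step 1: CH3S⁻ attacks the back face of the α-carbon while TsO⁻ departs with the C–O bonding pair — a single concerted displacement through a pentacoordinate transition state.
Total: 1 elementary step.

1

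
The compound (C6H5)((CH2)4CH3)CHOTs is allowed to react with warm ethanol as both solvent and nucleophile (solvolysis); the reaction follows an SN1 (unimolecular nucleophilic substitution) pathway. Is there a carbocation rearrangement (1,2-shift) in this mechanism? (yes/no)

The first-formed carbocation is secondary.
No single 1,2-shift to an adjacent carbon would produce a more-substituted cation than the one already present, so no rearrangement occurs.

no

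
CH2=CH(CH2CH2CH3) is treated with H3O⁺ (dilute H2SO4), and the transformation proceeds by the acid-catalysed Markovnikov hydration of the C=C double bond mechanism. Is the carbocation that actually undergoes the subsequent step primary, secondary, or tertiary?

secondary

Step 1: Protonation of the alkene by H3O⁺: the π bond acts as the nucleophile and picks up H⁺, giving the more stable (Markovnikov) secondary carbocation. H2O is released.
No single 1,2-shift to an adjacent carbon would give a more-substituted cation, so no rearrangement occurs.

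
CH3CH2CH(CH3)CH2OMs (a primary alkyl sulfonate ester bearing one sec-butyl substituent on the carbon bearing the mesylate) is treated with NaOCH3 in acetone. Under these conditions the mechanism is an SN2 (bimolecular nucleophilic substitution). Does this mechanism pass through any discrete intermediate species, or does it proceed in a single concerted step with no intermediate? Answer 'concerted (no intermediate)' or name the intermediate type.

concerted (no intermediate)

CH3O⁻ attacks the back face of the α-carbon while MsO⁻ departs with the C–O bonding pair — a single concerted displacement through a pentacoordinate transition state.
All bond changes occur in one transition state; no discrete intermediate is formed.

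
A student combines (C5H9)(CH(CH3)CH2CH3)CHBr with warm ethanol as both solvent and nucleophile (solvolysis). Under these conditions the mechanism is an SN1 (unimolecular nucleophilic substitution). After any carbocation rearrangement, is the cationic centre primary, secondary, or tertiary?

Step 1: Ionisation: the C–Br σ-bond cleaves heterolytically; both bonding electrons depart with Br⁻, leaving a secondary carbocation at the α-carbon.
Step 2: A hydride (H with its bonding pair) migrates from the adjacent cyclopentyl carbon to the cationic centre — a 1,2-hydride shift — upgrading the secondary cation to a tertiary one.
The cation rearranges from secondary to tertiary via a 1,2-hydride shift from the adjacent cyclopentyl carbon; the tertiary cation is what reacts next.

tertiary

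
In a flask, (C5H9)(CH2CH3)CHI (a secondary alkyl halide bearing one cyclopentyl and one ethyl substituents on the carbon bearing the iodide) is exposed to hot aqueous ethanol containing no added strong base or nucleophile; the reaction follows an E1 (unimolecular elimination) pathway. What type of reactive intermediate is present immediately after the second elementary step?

tertiary carbocation

Step 1: The C–I bond breaks with both electrons going to the iodide; I⁻ leaves and a secondary carbocation remains.
Step 2: A 1,2-hydride shift from the adjacent cyclopentyl carbon moves the positive charge from the secondary centre to an adjacent carbon, generating a more stable tertiary carbocation.
After step 2 the species present is a tertiary carbocation.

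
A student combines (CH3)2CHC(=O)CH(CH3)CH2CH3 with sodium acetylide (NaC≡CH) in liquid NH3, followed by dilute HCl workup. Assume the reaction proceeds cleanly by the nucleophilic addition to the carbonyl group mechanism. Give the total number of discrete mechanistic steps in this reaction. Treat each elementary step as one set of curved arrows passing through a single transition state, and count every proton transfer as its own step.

2

Step 1: A lone pair / filled orbital on HC≡C⁻ attacks the electrophilic carbonyl carbon; the π(C=O) electrons shift onto oxygen, producing a tetrahedral alkoxide intermediate.
Step 2: On dilute HCl workup the alkoxide oxygen is protonated, giving a propargyl alcohol.
Total: 2 elementary steps.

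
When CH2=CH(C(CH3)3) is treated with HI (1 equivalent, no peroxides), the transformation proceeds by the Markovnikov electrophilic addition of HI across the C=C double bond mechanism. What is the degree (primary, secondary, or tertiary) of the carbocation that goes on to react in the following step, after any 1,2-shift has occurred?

tertiary

Step 1: Electrophilic addition begins with the π(C=C) electrons forming a bond to the proton of HI. Following Markovnikov's rule, the resulting cation is secondary. The H–I bond breaks heterolytically, releasing I⁻.
Step 2: A methyl group with its bonding pair migrates from the adjacent tert-butyl carbon to the cationic centre — a 1,2-methyl shift — upgrading the secondary cation to a tertiary one.
The cation rearranges from secondary to tertiary via a 1,2-methyl shift from the adjacent tert-butyl carbon; the tertiary cation is what reacts next.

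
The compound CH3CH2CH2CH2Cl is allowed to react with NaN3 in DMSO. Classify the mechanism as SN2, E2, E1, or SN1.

Conditions: a primary substrate with a strong nucleophile in the polar aprotic solvent DMSO.
These conditions are the textbook signature of the SN2 pathway.
An unhindered substrate with a strong nucleophile in a polar aprotic solvent favours one-step backside displacement.

SN2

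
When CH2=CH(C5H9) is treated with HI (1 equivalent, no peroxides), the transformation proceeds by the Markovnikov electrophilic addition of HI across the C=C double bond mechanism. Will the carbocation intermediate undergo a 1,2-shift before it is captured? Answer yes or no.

yes

The first-formed carbocation is secondary.
The adjacent cyclopentyl carbon already bears 2 other carbon substituents and has a hydrogen to migrate; after a 1,2-hydride shift from that carbon the positive charge sits on a tertiary centre.
Tertiary is more stable than secondary, so the shift occurs.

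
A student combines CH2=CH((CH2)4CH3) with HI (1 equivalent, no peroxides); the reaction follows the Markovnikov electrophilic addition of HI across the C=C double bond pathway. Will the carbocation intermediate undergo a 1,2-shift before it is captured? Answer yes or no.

no

The first-formed carbocation is secondary.
No single 1,2-shift to an adjacent carbon would produce a more-substituted cation than the one already present, so no rearrangement occurs.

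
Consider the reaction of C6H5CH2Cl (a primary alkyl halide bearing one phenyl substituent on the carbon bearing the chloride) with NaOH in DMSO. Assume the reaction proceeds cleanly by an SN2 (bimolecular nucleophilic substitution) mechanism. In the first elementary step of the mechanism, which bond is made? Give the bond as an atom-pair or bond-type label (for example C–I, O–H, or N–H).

Step 1: OH⁻ attacks the back face of the α-carbon while Cl⁻ departs with the C–Cl bonding pair — a single concerted displacement through a pentacoordinate transition state.
The bond formed in this step is the C–O bond.

C–O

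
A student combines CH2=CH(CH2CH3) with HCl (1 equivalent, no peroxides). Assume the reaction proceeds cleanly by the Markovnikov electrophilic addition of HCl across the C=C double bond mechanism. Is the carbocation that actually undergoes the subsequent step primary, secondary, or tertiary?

Step 1: Electrophilic addition begins with the π(C=C) electrons forming a bond to the proton of HCl. Following Markovnikov's rule, the resulting cation is secondary. The H–Cl bond breaks heterolytically, releasing Cl⁻.
No single 1,2-shift to an adjacent carbon would give a more-substituted cation, so no rearrangement occurs.

secondary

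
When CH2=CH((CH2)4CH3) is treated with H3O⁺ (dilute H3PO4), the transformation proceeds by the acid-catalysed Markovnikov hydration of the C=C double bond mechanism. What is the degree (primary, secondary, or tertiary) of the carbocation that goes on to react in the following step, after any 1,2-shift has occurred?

Step 1: The π electrons of the C=C bond attack a proton of H3O⁺; Markovnikov addition places the new C–H on the less-substituted alkene carbon, so the positive charge ends up on the more-substituted carbon — a secondary carbocation. H2O is released.
No single 1,2-shift to an adjacent carbon would give a more-substituted cation, so no rearrangement occurs.

secondary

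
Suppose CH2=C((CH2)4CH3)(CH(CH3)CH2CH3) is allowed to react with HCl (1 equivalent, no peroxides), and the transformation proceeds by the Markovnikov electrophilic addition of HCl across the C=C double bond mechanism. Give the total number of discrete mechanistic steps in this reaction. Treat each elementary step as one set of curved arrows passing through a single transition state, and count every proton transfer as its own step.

2

Step 1: Electrophilic addition begins with the π(C=C) electrons forming a bond to the proton of HCl. Following Markovnikov's rule, the resulting cation is tertiary. The H–Cl bond breaks heterolytically, releasing Cl⁻.
(No 1,2-shift: no single shift to an adjacent carbon would give a more stable cation.)
Step 2: The Cl⁻ anion donates a lone pair to the carbocation, forming the new C–Cl σ-bond and giving the neutral alkyl halide.
Total: 2 elementary steps.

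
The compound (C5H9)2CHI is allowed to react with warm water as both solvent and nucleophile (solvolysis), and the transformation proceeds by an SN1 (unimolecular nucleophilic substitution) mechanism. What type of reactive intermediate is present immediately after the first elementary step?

Step 1: The C–I bond breaks with both electrons going to the iodide; I⁻ leaves and a secondary carbocation remains.
After step 1 the species present is a secondary carbocation.

secondary carbocation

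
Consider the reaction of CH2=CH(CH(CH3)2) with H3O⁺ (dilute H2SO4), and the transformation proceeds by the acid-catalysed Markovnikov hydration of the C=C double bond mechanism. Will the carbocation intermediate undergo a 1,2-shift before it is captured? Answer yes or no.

The first-formed carbocation is secondary.
The adjacent isopropyl carbon already bears 2 other carbon substituents and has a hydrogen to migrate; after a 1,2-hydride shift from that carbon the positive charge sits on a tertiary centre.
Tertiary is more stable than secondary, so the shift occurs.

yes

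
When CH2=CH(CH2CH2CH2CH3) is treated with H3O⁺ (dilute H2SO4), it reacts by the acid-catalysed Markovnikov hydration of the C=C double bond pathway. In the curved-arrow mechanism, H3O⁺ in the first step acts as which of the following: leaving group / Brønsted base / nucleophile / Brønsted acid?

Brønsted acid

Step 1: The π electrons of the C=C bond attack a proton of H3O⁺; Markovnikov addition places the new C–H on the less-substituted alkene carbon, so the positive charge ends up on the more-substituted carbon — a secondary carbocation. H2O is released.
H3O⁺ in the first step donates a proton in a proton-transfer step — a Brønsted acid.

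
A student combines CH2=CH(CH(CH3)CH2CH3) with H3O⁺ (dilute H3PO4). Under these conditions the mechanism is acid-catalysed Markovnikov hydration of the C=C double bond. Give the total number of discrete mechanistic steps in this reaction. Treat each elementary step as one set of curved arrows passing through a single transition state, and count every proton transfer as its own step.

Step 1: Protonation of the alkene by H3O⁺: the π bond acts as the nucleophile and picks up H⁺, giving the more stable (Markovnikov) secondary carbocation. H2O is released.
Step 2: A 1,2-hydride shift from the adjacent sec-butyl carbon moves the positive charge from the secondary centre to an adjacent carbon, generating a more stable tertiary carbocation.
Step 3: Nucleophilic capture of the cation by H2O produces the protonated alcohol (an oxonium ion).
Step 4: Proton transfer from the O–H of the oxonium ion to H2O completes the catalytic cycle and yields the alcohol.
Total: 4 elementary steps.

4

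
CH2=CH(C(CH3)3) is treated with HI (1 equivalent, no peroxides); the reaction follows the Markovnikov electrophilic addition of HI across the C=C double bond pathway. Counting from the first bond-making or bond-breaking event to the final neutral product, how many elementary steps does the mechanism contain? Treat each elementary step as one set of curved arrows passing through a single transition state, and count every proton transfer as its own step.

3

Step 1: Electrophilic addition begins with the π(C=C) electrons forming a bond to the proton of HI. Following Markovnikov's rule, the resulting cation is secondary. The H–I bond breaks heterolytically, releasing I⁻.
Step 2: A 1,2-methyl shift from the adjacent tert-butyl carbon moves the positive charge from the secondary centre to an adjacent carbon, generating a more stable tertiary carbocation.
Step 3: The I⁻ anion donates a lone pair to the carbocation, forming the new C–I σ-bond and giving the neutral alkyl halide.
Total: 3 elementary steps.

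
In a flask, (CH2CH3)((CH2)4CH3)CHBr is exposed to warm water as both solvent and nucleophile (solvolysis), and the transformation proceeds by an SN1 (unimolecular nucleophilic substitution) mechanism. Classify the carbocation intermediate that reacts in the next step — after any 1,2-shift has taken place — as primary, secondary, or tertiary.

secondary

Step 1: The C–Br bond breaks with both electrons going to the bromide; Br⁻ leaves and a secondary carbocation remains.
No single 1,2-shift to an adjacent carbon would give a more-substituted cation, so no rearrangement occurs.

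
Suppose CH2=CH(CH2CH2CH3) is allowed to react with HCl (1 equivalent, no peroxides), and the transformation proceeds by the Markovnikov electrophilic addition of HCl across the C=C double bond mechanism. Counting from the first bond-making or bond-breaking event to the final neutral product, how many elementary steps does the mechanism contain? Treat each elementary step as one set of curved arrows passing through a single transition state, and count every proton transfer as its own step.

Step 1: Electrophilic addition begins with the π(C=C) electrons forming a bond to the proton of HCl. Following Markovnikov's rule, the resulting cation is secondary. The H–Cl bond breaks heterolytically, releasing Cl⁻.
(No 1,2-shift: no single shift to an adjacent carbon would give a more stable cation.)
Step 2: Nucleophilic attack by Cl⁻ on the carbocation completes the addition, giving R–Cl.
Total: 2 elementary steps.

2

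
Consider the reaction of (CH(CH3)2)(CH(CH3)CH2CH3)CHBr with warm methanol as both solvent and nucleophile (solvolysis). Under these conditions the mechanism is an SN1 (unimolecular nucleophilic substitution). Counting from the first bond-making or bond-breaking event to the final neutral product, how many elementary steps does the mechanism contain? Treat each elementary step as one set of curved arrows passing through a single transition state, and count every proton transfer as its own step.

4

Step 1: Unassisted departure of Br⁻ (taking the C–Br bonding pair) generates a secondary carbocation.
Step 2: A 1,2-hydride shift from the adjacent sec-butyl carbon moves the positive charge from the secondary centre to an adjacent carbon, generating a more stable tertiary carbocation.
Step 3: Nucleophilic capture: the oxygen of CH3OH bonds to the cationic carbon, producing an oxonium-ion intermediate.
Step 4: A second solvent molecule removes the proton on oxygen, giving the neutral ether product.
Total: 4 elementary steps.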